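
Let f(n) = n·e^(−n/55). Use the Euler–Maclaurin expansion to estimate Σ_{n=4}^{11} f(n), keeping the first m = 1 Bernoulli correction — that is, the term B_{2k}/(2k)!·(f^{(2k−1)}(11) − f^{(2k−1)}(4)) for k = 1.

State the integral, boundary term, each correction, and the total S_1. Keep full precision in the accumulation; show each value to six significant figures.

S_1 ≈ 51.7303

The integral term ∫_4^11 x·e^(−x/55) dx = 45.3849.
½[f(4) + f(11)] = ½[3.71942 + 9.00604] = 6.36273.
Running total after boundary: 51.7476.
Order-1 term: 1/12 · (0.654985 − 0.862229) = -0.0172703.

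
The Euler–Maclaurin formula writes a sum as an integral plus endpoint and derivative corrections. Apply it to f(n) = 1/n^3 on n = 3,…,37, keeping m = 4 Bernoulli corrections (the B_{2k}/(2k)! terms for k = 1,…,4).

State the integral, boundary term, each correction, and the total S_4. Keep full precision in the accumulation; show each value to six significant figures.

The integral term ∫_3^37 1/x^3 dx = 0.0551903.
Endpoint term: (f(3) + f(37))/2 = (0.0370370 + 1.97422e-05)/2 = 0.0185284.
Integral + boundary = 0.0737187.
Correction k=1: B_{2}/2! · (f^{(1)}(37) − f^{(1)}(3)) = 1/12 · (-1.60072e-06 − (-0.0370370)) = 0.00308629.
After k=1: 0.0768050.
Correction k=2: B_{4}/4! · (f^{(3)}(37) − f^{(3)}(3)) = −1/720 · (-2.33852e-08 − (-0.0823045)) = -0.000114312.
After k=2: 0.0766907.
Correction k=3: B_{6}/6! · (f^{(5)}(37) − f^{(5)}(3)) = 1/30240 · (-7.17442e-10 − (-0.384088)) = 1.27013e-05.
After k=3: 0.0767034.
Correction k=4: B_{8}/8! · (f^{(7)}(37) − f^{(7)}(3)) = −1/1209600 · (-3.77325e-11 − (-3.07270)) = -2.54026e-06.

S_4 ≈ 0.0767009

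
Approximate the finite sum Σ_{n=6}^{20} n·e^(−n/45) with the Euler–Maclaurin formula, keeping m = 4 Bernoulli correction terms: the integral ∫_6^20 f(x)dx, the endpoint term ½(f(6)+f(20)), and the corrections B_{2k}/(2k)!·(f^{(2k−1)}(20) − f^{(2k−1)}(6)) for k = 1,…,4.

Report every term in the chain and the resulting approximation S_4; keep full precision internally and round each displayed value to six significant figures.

The integral term ∫_6^20 x·e^(−x/45) dx = 133.070.
Endpoint term: (f(6) + f(20))/2 = (5.25104 + 12.8236)/2 = 9.03732.
Integral + boundary = 142.107.
k=1: B_{2}/(2)! × [f^{(1)}(20) − f^{(1)}(6)] = 1/12 × (0.356211 − 0.758484) = -0.0335227.
After k=1: 142.074.
k=2: B_{4}/(4)! × [f^{(3)}(20) − f^{(3)}(6)] = −1/720 × (0.000809171 − 0.00123893) = 5.96885e-07.
After k=2: 142.074.
k=3: B_{6}/(6)! × [f^{(5)}(20) − f^{(5)}(6)] = 1/30240 × (7.12314e-07 − 1.03867e-06) = -1.07920e-11.
After k=3: 142.074.
k=4: B_{8}/(8)! × [f^{(7)}(20) − f^{(7)}(6)] = −1/1209600 × (5.06191e-10 − 7.23711e-10) = 1.79828e-16.

S_4 ≈ 142.074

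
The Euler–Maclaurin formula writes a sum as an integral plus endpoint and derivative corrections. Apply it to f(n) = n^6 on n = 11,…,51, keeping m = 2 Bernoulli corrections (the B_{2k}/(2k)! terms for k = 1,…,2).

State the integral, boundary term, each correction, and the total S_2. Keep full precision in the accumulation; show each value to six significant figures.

Integral: ∫_11^51 x^6 dx = 1.28199e+11.
Endpoint term: (f(11) + f(51))/2 = (1.77156e+06 + 1.75963e+10)/2 = 8.79903e+09.
So far: 1.36998e+11.
k=1: B_{2}/(2)! × [f^{(1)}(51) − f^{(1)}(11)] = 1/12 × (2.07015e+09 − 966306) = 1.72432e+08.
Running total after k=1: 1.37170e+11.
k=2: B_{4}/(4)! × [f^{(3)}(51) − f^{(3)}(11)] = −1/720 × (1.59181e+07 − 159720) = -21886.7.

S_2 ≈ 1.37170e+11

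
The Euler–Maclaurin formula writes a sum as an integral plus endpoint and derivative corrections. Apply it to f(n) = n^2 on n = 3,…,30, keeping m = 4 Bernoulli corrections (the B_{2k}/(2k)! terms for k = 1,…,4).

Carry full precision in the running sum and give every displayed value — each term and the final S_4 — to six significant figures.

∫_3^30 x^2 dx evaluates to 8991.00.
½[f(3) + f(30)] = ½[9.00000 + 900.000] = 454.500.
Running total after boundary: 9445.50.
Order-1 term: 1/12 · (60.0000 − 6.00000) = 4.50000.
Running total after k=1: 9450.00.
Order-2 term: −1/720 · (0.00000 − 0.00000) = 0.00000.
Running total after k=2: 9450.00.
Order-3 term: 1/30240 · (0.00000 − 0.00000) = 0.00000.
Running total after k=3: 9450.00.
Order-4 term: −1/1209600 · (0.00000 − 0.00000) = 0.00000.

S_4 ≈ 9450.00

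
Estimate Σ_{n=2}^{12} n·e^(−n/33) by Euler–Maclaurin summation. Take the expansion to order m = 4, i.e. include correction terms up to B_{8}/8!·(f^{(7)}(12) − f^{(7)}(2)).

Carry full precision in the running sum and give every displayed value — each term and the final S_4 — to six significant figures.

S_4 ≈ 59.8655

Integral: ∫_2^12 x·e^(−x/33) dx = 54.7903.
Boundary: ½(f(2) + f(12)) = ½(1.88239 + 8.34173) = 5.11206.
Integral + boundary = 59.9023.
k=1: B_{2}/(2)! × [f^{(1)}(12) − f^{(1)}(2)] = 1/12 × (0.442364 − 0.884152) = -0.0368156.
Running total after k=1: 59.8655.
k=2: B_{4}/(4)! × [f^{(3)}(12) − f^{(3)}(2)] = −1/720 × (0.00168288 − 0.00254044) = 1.19106e-06.
Running total after k=2: 59.8655.
k=3: B_{6}/(6)! × [f^{(5)}(12) − f^{(5)}(2)] = 1/30240 × (2.71767e-06 − 3.92010e-06) = -3.97629e-11.
Running total after k=3: 59.8655.
k=4: B_{8}/(8)! × [f^{(7)}(12) − f^{(7)}(2)] = −1/1209600 × (3.57208e-09 − 5.05728e-09) = 1.22784e-15.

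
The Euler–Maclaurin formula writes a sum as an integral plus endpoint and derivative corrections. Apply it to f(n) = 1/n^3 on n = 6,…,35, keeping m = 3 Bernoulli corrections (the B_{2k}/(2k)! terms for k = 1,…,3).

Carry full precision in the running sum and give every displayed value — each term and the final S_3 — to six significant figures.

Integral: ∫_6^35 1/x^3 dx = 0.0134807.
½[f(6) + f(35)] = ½[0.00462963 + 2.33236e-05] = 0.00232648.
Running total after boundary: 0.0158072.
Order-1 term: 1/12 · (-1.99917e-06 − (-0.00231481)) = 0.000192735.
Partial sum through k=1: 0.0159999.
Order-2 term: −1/720 · (-3.26395e-08 − (-0.00128601)) = -1.78608e-06.
Partial sum through k=2: 0.0159982.
Order-3 term: 1/30240 · (-1.11907e-09 − (-0.00150034)) = 4.96145e-08.

S_3 ≈ 0.0159982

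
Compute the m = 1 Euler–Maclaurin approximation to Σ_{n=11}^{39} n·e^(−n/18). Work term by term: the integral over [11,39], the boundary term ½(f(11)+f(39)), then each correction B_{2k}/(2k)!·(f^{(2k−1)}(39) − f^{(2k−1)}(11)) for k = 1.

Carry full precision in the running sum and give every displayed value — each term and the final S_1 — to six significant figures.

Integral: ∫_11^39 x·e^(−x/18) dx = 165.777.
Endpoint term: (f(11) + f(39))/2 = (5.97022 + 4.46779)/2 = 5.21901.
Integral + boundary = 170.996.
Correction k=1: B_{2}/2! · (f^{(1)}(39) − f^{(1)}(11)) = 1/12 · (-0.133652 − 0.211068) = -0.0287267.

S_1 ≈ 170.967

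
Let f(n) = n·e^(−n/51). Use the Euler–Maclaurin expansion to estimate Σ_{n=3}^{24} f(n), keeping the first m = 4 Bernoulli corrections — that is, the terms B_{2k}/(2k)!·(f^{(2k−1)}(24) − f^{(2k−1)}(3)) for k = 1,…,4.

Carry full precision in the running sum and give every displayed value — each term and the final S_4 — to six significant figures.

The integral term ∫_3^24 x·e^(−x/51) dx = 207.445.
Boundary: ½(f(3) + f(24)) = ½(2.82862 + 14.9912) = 8.90993.
Running total after boundary: 216.355.
k=1: B_{2}/(2)! × [f^{(1)}(24) − f^{(1)}(3)] = 1/12 × (0.330689 − 0.887410) = -0.0463934.
Partial sum through k=1: 216.308.
k=2: B_{4}/(4)! × [f^{(3)}(24) − f^{(3)}(3)] = −1/720 × (0.000607443 − 0.00106619) = 6.37147e-07.
Partial sum through k=2: 216.308.
k=3: B_{6}/(6)! × [f^{(5)}(24) − f^{(5)}(3)] = 1/30240 × (4.18203e-07 − 6.88657e-07) = -8.94358e-12.
Partial sum through k=3: 216.308.
k=4: B_{8}/(8)! × [f^{(7)}(24) − f^{(7)}(3)] = −1/1209600 × (2.31782e-10 − 3.71933e-10) = 1.15866e-16.

S_4 ≈ 216.308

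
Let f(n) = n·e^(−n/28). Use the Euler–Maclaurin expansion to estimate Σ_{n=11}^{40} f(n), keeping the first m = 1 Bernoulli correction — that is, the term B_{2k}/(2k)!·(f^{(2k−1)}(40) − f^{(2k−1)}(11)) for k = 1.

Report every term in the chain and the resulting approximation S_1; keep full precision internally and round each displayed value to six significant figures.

∫_11^40 x·e^(−x/28) dx evaluates to 280.941.
Boundary: ½(f(11) + f(40)) = ½(7.42638 + 9.58604) = 8.50621.
Integral + boundary = 289.447.
k=1: B_{2}/(2)! × [f^{(1)}(40) − f^{(1)}(11)] = 1/12 × (-0.102708 − 0.409897) = -0.0427171.

S_1 ≈ 289.405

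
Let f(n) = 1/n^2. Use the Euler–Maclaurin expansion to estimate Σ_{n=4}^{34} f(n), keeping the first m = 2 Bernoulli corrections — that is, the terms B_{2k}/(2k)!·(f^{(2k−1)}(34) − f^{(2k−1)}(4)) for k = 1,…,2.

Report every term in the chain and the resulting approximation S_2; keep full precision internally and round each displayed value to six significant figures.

The integral term ∫_4^34 1/x^2 dx = 0.220588.
½[f(4) + f(34)] = ½[0.0625000 + 0.000865052] = 0.0316825.
So far: 0.252271.
Correction k=1: B_{2}/2! · (f^{(1)}(34) − f^{(1)}(4)) = 1/12 · (-5.08854e-05 − (-0.0312500)) = 0.00259993.
Partial sum through k=1: 0.254871.
Correction k=2: B_{4}/4! · (f^{(3)}(34) − f^{(3)}(4)) = −1/720 · (-5.28222e-07 − (-0.0234375)) = -3.25513e-05.

S_2 ≈ 0.254838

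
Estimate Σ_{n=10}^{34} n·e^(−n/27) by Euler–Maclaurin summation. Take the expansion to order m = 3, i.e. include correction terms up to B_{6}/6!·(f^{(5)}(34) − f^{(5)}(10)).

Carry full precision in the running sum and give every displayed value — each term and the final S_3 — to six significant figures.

The integral term ∫_10^34 x·e^(−x/27) dx = 222.264.
Boundary: ½(f(10) + f(34)) = ½(6.90479 + 9.65138) = 8.27808.
Integral + boundary = 230.542.
Order-1 term: 1/12 · (-0.0735944 − 0.434746) = -0.0423617.
Running total after k=1: 230.499.
Order-2 term: −1/720 · (0.000677824 − 0.00249068) = 2.51785e-06.
Running total after k=2: 230.499.
Order-3 term: 1/30240 · (1.99808e-06 − 6.01508e-06) = -1.32837e-10.

S_3 ≈ 230.499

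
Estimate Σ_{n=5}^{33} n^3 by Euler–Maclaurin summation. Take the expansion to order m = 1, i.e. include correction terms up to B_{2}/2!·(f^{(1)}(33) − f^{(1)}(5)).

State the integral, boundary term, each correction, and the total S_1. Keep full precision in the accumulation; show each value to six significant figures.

The integral term ∫_5^33 x^3 dx = 296324.
½[f(5) + f(33)] = ½[125.000 + 35937.0] = 18031.0.
Integral + boundary = 314355.
k=1: B_{2}/(2)! × [f^{(1)}(33) − f^{(1)}(5)] = 1/12 × (3267.00 − 75.0000) = 266.000.

S_1 ≈ 314621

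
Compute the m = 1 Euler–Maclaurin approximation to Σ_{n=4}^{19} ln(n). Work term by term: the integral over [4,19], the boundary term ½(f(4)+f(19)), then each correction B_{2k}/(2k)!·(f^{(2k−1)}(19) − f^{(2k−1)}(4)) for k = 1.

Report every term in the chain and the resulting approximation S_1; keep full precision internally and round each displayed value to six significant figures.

The integral term ∫_4^19 ln(x) dx = 35.3992.
½[f(4) + f(19)] = ½[1.38629 + 2.94444] = 2.16537.
Running total after boundary: 37.5645.
Correction k=1: B_{2}/2! · (f^{(1)}(19) − f^{(1)}(4)) = 1/12 · (0.0526316 − 0.250000) = -0.0164474.

S_1 ≈ 37.5481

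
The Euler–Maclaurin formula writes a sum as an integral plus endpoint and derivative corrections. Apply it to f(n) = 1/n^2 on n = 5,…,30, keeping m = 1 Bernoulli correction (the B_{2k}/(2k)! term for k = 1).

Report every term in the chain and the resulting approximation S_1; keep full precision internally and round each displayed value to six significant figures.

S_1 ≈ 0.188549

The integral term ∫_5^30 1/x^2 dx = 0.166667.
Boundary: ½(f(5) + f(30)) = ½(0.0400000 + 0.00111111) = 0.0205556.
So far: 0.187222.
k=1: B_{2}/(2)! × [f^{(1)}(30) − f^{(1)}(5)] = 1/12 × (-7.40741e-05 − (-0.0160000)) = 0.00132716.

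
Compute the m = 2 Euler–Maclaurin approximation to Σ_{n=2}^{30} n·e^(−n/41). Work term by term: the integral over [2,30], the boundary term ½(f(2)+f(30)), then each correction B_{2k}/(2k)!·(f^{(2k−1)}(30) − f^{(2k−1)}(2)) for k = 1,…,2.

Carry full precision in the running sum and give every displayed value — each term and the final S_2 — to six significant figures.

The integral term ∫_2^30 x·e^(−x/41) dx = 278.620.
Endpoint term: (f(2) + f(30))/2 = (1.90478 + 14.4326)/2 = 8.16869.
Integral + boundary = 286.789.
Correction k=1: B_{2}/2! · (f^{(1)}(30) − f^{(1)}(2)) = 1/12 · (0.129072 − 0.905932) = -0.0647383.
Running total after k=1: 286.724.
Correction k=2: B_{4}/4! · (f^{(3)}(30) − f^{(3)}(2)) = −1/720 · (0.000649165 − 0.00167205) = 1.42067e-06.

S_2 ≈ 286.724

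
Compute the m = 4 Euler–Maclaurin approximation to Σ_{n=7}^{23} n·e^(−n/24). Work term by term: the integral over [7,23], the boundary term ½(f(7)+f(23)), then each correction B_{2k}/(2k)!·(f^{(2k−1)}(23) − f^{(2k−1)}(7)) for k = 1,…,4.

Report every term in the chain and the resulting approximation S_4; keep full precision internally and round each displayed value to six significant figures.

Integral: ∫_7^23 x·e^(−x/24) dx = 123.157.
Boundary: ½(f(7) + f(23)) = ½(5.22912 + 8.82123) = 7.02517.
Integral + boundary = 130.183.
k=1: B_{2}/(2)! × [f^{(1)}(23) − f^{(1)}(7)] = 1/12 × (0.0159805 − 0.529137) = -0.0427631.
Running total after k=1: 130.140.
k=2: B_{4}/(4)! × [f^{(3)}(23) − f^{(3)}(7)] = −1/720 × (0.00135945 − 0.00351245) = 2.99028e-06.
Running total after k=2: 130.140.
k=3: B_{6}/(6)! × [f^{(5)}(23) − f^{(5)}(7)] = 1/30240 × (4.67215e-06 − 1.06012e-05) = -1.96065e-10.
Running total after k=3: 130.140.
k=4: B_{8}/(8)! × [f^{(7)}(23) − f^{(7)}(7)] = −1/1209600 × (1.21252e-08 − 2.62227e-08) = 1.16547e-14.

S_4 ≈ 130.140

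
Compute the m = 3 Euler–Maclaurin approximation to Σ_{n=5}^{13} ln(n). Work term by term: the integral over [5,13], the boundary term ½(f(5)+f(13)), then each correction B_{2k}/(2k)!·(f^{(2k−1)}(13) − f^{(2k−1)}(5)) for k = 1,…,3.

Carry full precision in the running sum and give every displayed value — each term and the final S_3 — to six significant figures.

Integral: ∫_5^13 ln(x) dx = 17.2972.
Endpoint term: (f(5) + f(13))/2 = (1.60944 + 2.56495)/2 = 2.08719.
Running total after boundary: 19.3843.
k=1: B_{2}/(2)! × [f^{(1)}(13) − f^{(1)}(5)] = 1/12 × (0.0769231 − 0.200000) = -0.0102564.
Running total after k=1: 19.3741.
k=2: B_{4}/(4)! × [f^{(3)}(13) − f^{(3)}(5)] = −1/720 × (0.000910332 − 0.0160000) = 2.09579e-05.
Running total after k=2: 19.3741.
k=3: B_{6}/(6)! × [f^{(5)}(13) − f^{(5)}(5)] = 1/30240 × (6.46390e-05 − 0.00768000) = -2.51831e-07.

S_3 ≈ 19.3741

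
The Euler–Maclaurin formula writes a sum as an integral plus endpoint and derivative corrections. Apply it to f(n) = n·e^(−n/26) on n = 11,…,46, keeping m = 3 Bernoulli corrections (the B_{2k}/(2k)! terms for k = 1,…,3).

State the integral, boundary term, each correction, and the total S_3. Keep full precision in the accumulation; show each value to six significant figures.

S_3 ≈ 318.509

Integral: ∫_11^46 x·e^(−x/26) dx = 311.028.
½[f(11) + f(46)] = ½[7.20531 + 7.84135] = 7.52333.
Integral + boundary = 318.552.
Order-1 term: 1/12 · (-0.131126 − 0.377901) = -0.0424189.
After k=1: 318.509.
Order-2 term: −1/720 · (0.000310358 − 0.00249698) = 3.03697e-06.
After k=2: 318.509.
Order-3 term: 1/30240 · (1.20516e-06 − 6.56055e-06) = -1.77096e-10.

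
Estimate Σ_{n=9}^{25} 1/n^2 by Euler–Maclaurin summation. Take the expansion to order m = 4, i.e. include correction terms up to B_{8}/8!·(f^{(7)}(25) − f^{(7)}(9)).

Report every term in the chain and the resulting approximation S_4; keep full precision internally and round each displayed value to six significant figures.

S_4 ≈ 0.0783014

The integral term ∫_9^25 1/x^2 dx = 0.0711111.
Endpoint term: (f(9) + f(25))/2 = (0.0123457 + 0.00160000)/2 = 0.00697284.
So far: 0.0780840.
Order-1 term: 1/12 · (-0.000128000 − (-0.00274348)) = 0.000217957.
Partial sum through k=1: 0.0783019.
Order-2 term: −1/720 · (-2.45760e-06 − (-0.000406442)) = -5.61090e-07.
Partial sum through k=2: 0.0783013.
Order-3 term: 1/30240 · (-1.17965e-07 − (-0.000150534)) = 4.97408e-09.
Partial sum through k=3: 0.0783014.
Order-4 term: −1/1209600 · (-1.05696e-08 − (-0.000104073)) = -8.60304e-11.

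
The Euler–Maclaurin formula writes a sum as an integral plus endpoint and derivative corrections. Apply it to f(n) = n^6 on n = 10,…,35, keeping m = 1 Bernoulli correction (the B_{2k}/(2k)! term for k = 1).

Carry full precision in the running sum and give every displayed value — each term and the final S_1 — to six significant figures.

S_1 ≈ 1.01357e+10

∫_10^35 x^6 dx evaluates to 9.18990e+09.
Boundary: ½(f(10) + f(35)) = ½(1.00000e+06 + 1.83827e+09) = 9.19633e+08.
Running total after boundary: 1.01095e+10.
Order-1 term: 1/12 · (3.15131e+08 − 600000) = 2.62109e+07.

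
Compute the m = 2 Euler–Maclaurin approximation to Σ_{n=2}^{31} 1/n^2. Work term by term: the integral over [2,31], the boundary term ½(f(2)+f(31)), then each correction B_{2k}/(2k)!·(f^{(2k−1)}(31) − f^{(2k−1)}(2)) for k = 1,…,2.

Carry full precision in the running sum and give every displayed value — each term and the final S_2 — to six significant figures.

S_2 ≈ 0.613048

The integral term ∫_2^31 1/x^2 dx = 0.467742.
Endpoint term: (f(2) + f(31))/2 = (0.250000 + 0.00104058)/2 = 0.125520.
So far: 0.593262.
k=1: B_{2}/(2)! × [f^{(1)}(31) − f^{(1)}(2)] = 1/12 × (-6.71344e-05 − (-0.250000)) = 0.0208277.
Partial sum through k=1: 0.614090.
k=2: B_{4}/(4)! × [f^{(3)}(31) − f^{(3)}(2)] = −1/720 × (-8.38306e-07 − (-0.750000)) = -0.00104167.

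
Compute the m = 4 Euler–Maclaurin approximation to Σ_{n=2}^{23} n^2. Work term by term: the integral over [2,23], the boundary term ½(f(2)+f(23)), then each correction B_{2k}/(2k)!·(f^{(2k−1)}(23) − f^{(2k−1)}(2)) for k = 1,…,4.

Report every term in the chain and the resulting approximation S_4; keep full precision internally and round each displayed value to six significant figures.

S_4 ≈ 4323.00

The integral term ∫_2^23 x^2 dx = 4053.00.
Endpoint term: (f(2) + f(23))/2 = (4.00000 + 529.000)/2 = 266.500.
So far: 4319.50.
k=1: B_{2}/(2)! × [f^{(1)}(23) − f^{(1)}(2)] = 1/12 × (46.0000 − 4.00000) = 3.50000.
After k=1: 4323.00.
k=2: B_{4}/(4)! × [f^{(3)}(23) − f^{(3)}(2)] = −1/720 × (0.00000 − 0.00000) = 0.00000.
After k=2: 4323.00.
k=3: B_{6}/(6)! × [f^{(5)}(23) − f^{(5)}(2)] = 1/30240 × (0.00000 − 0.00000) = 0.00000.
After k=3: 4323.00.
k=4: B_{8}/(8)! × [f^{(7)}(23) − f^{(7)}(2)] = −1/1209600 × (0.00000 − 0.00000) = 0.00000.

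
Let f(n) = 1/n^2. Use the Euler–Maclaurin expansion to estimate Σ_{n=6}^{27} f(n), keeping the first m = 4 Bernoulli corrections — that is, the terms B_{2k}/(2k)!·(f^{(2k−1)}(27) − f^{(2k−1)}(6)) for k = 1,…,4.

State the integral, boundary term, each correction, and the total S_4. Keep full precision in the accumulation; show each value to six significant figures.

The integral term ∫_6^27 1/x^2 dx = 0.129630.
½[f(6) + f(27)] = ½[0.0277778 + 0.00137174] = 0.0145748.
Running total after boundary: 0.144204.
Correction k=1: B_{2}/2! · (f^{(1)}(27) − f^{(1)}(6)) = 1/12 · (-0.000101611 − (-0.00925926)) = 0.000763137.
Running total after k=1: 0.144968.
Correction k=2: B_{4}/4! · (f^{(3)}(27) − f^{(3)}(6)) = −1/720 · (-1.67260e-06 − (-0.00308642)) = -4.28437e-06.
Running total after k=2: 0.144963.
Correction k=3: B_{6}/6! · (f^{(5)}(27) − f^{(5)}(6)) = 1/30240 · (-6.88313e-08 − (-0.00257202)) = 8.50512e-08.
Running total after k=3: 0.144963.
Correction k=4: B_{8}/8! · (f^{(7)}(27) − f^{(7)}(6)) = −1/1209600 · (-5.28745e-09 − (-0.00400091)) = -3.30763e-09.

S_4 ≈ 0.144963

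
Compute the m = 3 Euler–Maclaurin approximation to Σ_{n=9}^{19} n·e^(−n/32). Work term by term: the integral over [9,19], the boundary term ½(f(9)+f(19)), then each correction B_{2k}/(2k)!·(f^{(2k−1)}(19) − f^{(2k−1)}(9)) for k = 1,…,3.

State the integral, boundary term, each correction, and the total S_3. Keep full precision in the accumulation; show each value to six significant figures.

∫_9^19 x·e^(−x/32) dx evaluates to 89.0736.
Boundary: ½(f(9) + f(19)) = ½(6.79356 + 10.4928) = 8.64318.
So far: 97.7167.
Correction k=1: B_{2}/2! · (f^{(1)}(19) − f^{(1)}(9)) = 1/12 · (0.224353 − 0.542541) = -0.0265157.
After k=1: 97.6902.
Correction k=2: B_{4}/4! · (f^{(3)}(19) − f^{(3)}(9)) = −1/720 · (0.00129771 − 0.00200412) = 9.81123e-07.
After k=2: 97.6902.
Correction k=3: B_{6}/6! · (f^{(5)}(19) − f^{(5)}(9)) = 1/30240 · (2.32064e-06 − 3.39689e-06) = -3.55905e-11.

S_3 ≈ 97.6902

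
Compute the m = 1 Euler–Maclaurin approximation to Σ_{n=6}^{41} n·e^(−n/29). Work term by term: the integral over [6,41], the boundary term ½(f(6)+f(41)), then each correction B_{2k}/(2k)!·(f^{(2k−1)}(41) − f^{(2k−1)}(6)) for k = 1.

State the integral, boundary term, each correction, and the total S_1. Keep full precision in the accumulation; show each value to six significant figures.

S_1 ≈ 338.929

The integral term ∫_6^41 x·e^(−x/29) dx = 331.566.
Endpoint term: (f(6) + f(41))/2 = (4.87862 + 9.97198)/2 = 7.42530.
Running total after boundary: 338.991.
Order-1 term: 1/12 · (-0.100642 − 0.644875) = -0.0621265.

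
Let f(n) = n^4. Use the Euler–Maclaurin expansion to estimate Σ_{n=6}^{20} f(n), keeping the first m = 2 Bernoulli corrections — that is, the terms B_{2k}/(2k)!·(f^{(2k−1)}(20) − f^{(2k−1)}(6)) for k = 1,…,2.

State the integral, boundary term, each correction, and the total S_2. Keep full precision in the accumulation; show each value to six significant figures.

Integral: ∫_6^20 x^4 dx = 638445.
½[f(6) + f(20)] = ½[1296.00 + 160000] = 80648.0.
So far: 719093.
Correction k=1: B_{2}/2! · (f^{(1)}(20) − f^{(1)}(6)) = 1/12 · (32000.0 − 864.000) = 2594.67.
Running total after k=1: 721687.
Correction k=2: B_{4}/4! · (f^{(3)}(20) − f^{(3)}(6)) = −1/720 · (480.000 − 144.000) = -0.466667.

S_2 ≈ 721687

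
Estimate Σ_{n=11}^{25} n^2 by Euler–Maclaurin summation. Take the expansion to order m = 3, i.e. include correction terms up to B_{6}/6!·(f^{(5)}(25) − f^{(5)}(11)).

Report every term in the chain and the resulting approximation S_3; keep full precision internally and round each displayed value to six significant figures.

S_3 ≈ 5140.00

Integral: ∫_11^25 x^2 dx = 4764.67.
½[f(11) + f(25)] = ½[121.000 + 625.000] = 373.000.
Running total after boundary: 5137.67.
k=1: B_{2}/(2)! × [f^{(1)}(25) − f^{(1)}(11)] = 1/12 × (50.0000 − 22.0000) = 2.33333.
Partial sum through k=1: 5140.00.
k=2: B_{4}/(4)! × [f^{(3)}(25) − f^{(3)}(11)] = −1/720 × (0.00000 − 0.00000) = 0.00000.
Partial sum through k=2: 5140.00.
k=3: B_{6}/(6)! × [f^{(5)}(25) − f^{(5)}(11)] = 1/30240 × (0.00000 − 0.00000) = 0.00000.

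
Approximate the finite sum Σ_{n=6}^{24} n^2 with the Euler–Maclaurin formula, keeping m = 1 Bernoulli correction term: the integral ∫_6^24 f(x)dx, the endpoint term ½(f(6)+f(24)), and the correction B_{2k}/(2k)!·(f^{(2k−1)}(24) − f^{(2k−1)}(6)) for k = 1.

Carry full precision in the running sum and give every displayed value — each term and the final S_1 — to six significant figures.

Integral: ∫_6^24 x^2 dx = 4536.00.
Endpoint term: (f(6) + f(24))/2 = (36.0000 + 576.000)/2 = 306.000.
So far: 4842.00.
k=1: B_{2}/(2)! × [f^{(1)}(24) − f^{(1)}(6)] = 1/12 × (48.0000 − 12.0000) = 3.00000.

S_1 ≈ 4845.00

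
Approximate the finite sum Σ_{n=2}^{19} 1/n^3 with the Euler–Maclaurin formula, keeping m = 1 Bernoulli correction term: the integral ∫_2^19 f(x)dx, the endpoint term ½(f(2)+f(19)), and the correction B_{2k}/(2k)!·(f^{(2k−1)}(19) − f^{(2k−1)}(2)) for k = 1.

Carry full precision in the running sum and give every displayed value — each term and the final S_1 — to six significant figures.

S_1 ≈ 0.201811

The integral term ∫_2^19 1/x^3 dx = 0.123615.
Boundary: ½(f(2) + f(19)) = ½(0.125000 + 0.000145794) = 0.0625729.
So far: 0.186188.
Order-1 term: 1/12 · (-2.30201e-05 − (-0.187500)) = 0.0156231.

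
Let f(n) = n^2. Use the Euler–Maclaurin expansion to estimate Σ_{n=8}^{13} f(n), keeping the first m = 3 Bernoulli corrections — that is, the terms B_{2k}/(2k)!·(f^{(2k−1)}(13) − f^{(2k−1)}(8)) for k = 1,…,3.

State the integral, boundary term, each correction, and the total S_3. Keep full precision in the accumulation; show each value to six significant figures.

S_3 ≈ 679.000

The integral term ∫_8^13 x^2 dx = 561.667.
Boundary: ½(f(8) + f(13)) = ½(64.0000 + 169.000) = 116.500.
Integral + boundary = 678.167.
k=1: B_{2}/(2)! × [f^{(1)}(13) − f^{(1)}(8)] = 1/12 × (26.0000 − 16.0000) = 0.833333.
Running total after k=1: 679.000.
k=2: B_{4}/(4)! × [f^{(3)}(13) − f^{(3)}(8)] = −1/720 × (0.00000 − 0.00000) = 0.00000.
Running total after k=2: 679.000.
k=3: B_{6}/(6)! × [f^{(5)}(13) − f^{(5)}(8)] = 1/30240 × (0.00000 − 0.00000) = 0.00000.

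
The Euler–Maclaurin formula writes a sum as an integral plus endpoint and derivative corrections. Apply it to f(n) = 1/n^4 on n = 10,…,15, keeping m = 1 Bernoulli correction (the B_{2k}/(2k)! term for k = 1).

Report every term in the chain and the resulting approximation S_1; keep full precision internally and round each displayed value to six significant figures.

∫_10^15 1/x^4 dx evaluates to 0.000234568.
Endpoint term: (f(10) + f(15))/2 = (0.000100000 + 1.97531e-05)/2 = 5.98765e-05.
Running total after boundary: 0.000294444.
Order-1 term: 1/12 · (-5.26749e-06 − (-4.00000e-05)) = 2.89438e-06.

S_1 ≈ 0.000297339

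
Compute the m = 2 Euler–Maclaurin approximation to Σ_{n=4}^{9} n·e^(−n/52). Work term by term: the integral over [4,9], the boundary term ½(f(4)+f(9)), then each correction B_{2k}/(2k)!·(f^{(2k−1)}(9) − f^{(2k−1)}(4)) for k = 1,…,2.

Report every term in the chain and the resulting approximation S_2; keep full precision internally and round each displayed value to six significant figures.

S_2 ≈ 34.1389

Integral: ∫_4^9 x·e^(−x/52) dx = 28.5154.
Endpoint term: (f(4) + f(9))/2 = (3.70384 + 7.56966)/2 = 5.63675.
Integral + boundary = 34.1521.
Order-1 term: 1/12 · (0.695503 − 0.854733) = -0.0132692.
After k=1: 34.1389.
Order-2 term: −1/720 · (0.000879308 − 0.00100098) = 1.68992e-07.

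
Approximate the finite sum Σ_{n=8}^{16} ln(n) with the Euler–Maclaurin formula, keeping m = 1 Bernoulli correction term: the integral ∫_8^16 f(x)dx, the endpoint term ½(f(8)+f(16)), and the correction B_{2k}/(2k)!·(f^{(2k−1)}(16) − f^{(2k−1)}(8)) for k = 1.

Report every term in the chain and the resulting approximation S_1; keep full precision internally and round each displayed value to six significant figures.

S_1 ≈ 22.1467

∫_8^16 ln(x) dx evaluates to 19.7259.
Endpoint term: (f(8) + f(16))/2 = (2.07944 + 2.77259)/2 = 2.42602.
Running total after boundary: 22.1519.
k=1: B_{2}/(2)! × [f^{(1)}(16) − f^{(1)}(8)] = 1/12 × (0.0625000 − 0.125000) = -0.00520833.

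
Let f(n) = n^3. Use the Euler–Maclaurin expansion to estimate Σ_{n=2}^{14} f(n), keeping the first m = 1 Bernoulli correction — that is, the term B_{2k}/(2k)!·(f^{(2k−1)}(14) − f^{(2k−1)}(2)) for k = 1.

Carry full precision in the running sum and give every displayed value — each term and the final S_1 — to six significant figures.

S_1 ≈ 11024.0

The integral term ∫_2^14 x^3 dx = 9600.00.
Boundary: ½(f(2) + f(14)) = ½(8.00000 + 2744.00) = 1376.00.
So far: 10976.0.
Correction k=1: B_{2}/2! · (f^{(1)}(14) − f^{(1)}(2)) = 1/12 · (588.000 − 12.0000) = 48.0000.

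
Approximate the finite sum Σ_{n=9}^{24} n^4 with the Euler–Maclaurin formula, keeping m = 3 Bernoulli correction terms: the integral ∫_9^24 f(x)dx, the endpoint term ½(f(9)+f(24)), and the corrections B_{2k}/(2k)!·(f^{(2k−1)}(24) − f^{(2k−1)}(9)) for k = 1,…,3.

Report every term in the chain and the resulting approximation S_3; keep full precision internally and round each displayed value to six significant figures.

S_3 ≈ 1.75425e+06

The integral term ∫_9^24 x^4 dx = 1.58072e+06.
Endpoint term: (f(9) + f(24))/2 = (6561.00 + 331776)/2 = 169168.
So far: 1.74988e+06.
k=1: B_{2}/(2)! × [f^{(1)}(24) − f^{(1)}(9)] = 1/12 × (55296.0 − 2916.00) = 4365.00.
After k=1: 1.75425e+06.
k=2: B_{4}/(4)! × [f^{(3)}(24) − f^{(3)}(9)] = −1/720 × (576.000 − 216.000) = -0.500000.
After k=2: 1.75425e+06.
k=3: B_{6}/(6)! × [f^{(5)}(24) − f^{(5)}(9)] = 1/30240 × (0.00000 − 0.00000) = 0.00000.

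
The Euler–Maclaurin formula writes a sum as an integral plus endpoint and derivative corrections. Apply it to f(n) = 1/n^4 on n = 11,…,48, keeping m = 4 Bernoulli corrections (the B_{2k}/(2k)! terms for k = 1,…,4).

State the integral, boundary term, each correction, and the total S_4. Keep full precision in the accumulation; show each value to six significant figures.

S_4 ≈ 0.000283729

∫_11^48 1/x^4 dx evaluates to 0.000247424.
½[f(11) + f(48)] = ½[6.83013e-05 + 1.88380e-07] = 3.42449e-05.
Integral + boundary = 0.000281669.
k=1: B_{2}/(2)! × [f^{(1)}(48) − f^{(1)}(11)] = 1/12 × (-1.56983e-08 − (-2.48369e-05)) = 2.06843e-06.
Running total after k=1: 0.000283737.
k=2: B_{4}/(4)! × [f^{(3)}(48) − f^{(3)}(11)] = −1/720 × (-2.04406e-10 − (-6.15790e-06)) = -8.55235e-09.
Running total after k=2: 0.000283729.
k=3: B_{6}/(6)! × [f^{(5)}(48) − f^{(5)}(11)] = 1/30240 × (-4.96819e-12 − (-2.84994e-06)) = 9.42438e-11.
Running total after k=3: 0.000283729.
k=4: B_{8}/(8)! × [f^{(7)}(48) − f^{(7)}(11)] = −1/1209600 × (-1.94070e-13 − (-2.11979e-06)) = -1.75247e-12.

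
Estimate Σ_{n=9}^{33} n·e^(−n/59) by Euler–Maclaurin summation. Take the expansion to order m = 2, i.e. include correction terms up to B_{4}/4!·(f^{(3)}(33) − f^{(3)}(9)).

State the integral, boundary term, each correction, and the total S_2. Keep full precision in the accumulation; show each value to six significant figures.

S_2 ≈ 355.022

The integral term ∫_9^33 x·e^(−x/59) dx = 341.767.
Boundary: ½(f(9) + f(33)) = ½(7.72670 + 18.8627) = 13.2947.
So far: 355.061.
Correction k=1: B_{2}/2! · (f^{(1)}(33) − f^{(1)}(9)) = 1/12 · (0.251890 − 0.727561) = -0.0396393.
Running total after k=1: 355.022.
Correction k=2: B_{4}/4! · (f^{(3)}(33) − f^{(3)}(9)) = −1/720 · (0.000400771 − 0.000702271) = 4.18751e-07.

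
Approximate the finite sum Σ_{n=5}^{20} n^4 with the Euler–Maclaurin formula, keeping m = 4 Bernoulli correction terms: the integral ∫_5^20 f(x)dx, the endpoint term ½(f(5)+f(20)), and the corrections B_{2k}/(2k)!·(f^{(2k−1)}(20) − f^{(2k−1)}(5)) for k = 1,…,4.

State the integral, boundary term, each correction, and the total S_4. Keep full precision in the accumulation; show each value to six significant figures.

Integral: ∫_5^20 x^4 dx = 639375.
½[f(5) + f(20)] = ½[625.000 + 160000] = 80312.5.
Running total after boundary: 719688.
Order-1 term: 1/12 · (32000.0 − 500.000) = 2625.00.
Running total after k=1: 722312.
Order-2 term: −1/720 · (480.000 − 120.000) = -0.500000.
Running total after k=2: 722312.
Order-3 term: 1/30240 · (0.00000 − 0.00000) = 0.00000.
Running total after k=3: 722312.
Order-4 term: −1/1209600 · (0.00000 − 0.00000) = 0.00000.

S_4 ≈ 722312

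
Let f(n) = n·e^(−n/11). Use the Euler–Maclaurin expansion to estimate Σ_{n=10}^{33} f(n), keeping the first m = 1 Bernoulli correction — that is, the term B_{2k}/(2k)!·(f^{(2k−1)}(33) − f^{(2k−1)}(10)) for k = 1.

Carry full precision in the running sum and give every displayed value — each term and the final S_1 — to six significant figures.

S_1 ≈ 71.7953

The integral term ∫_10^33 x·e^(−x/11) dx = 68.9707.
½[f(10) + f(33)] = ½[4.02890 + 1.64297] = 2.83594.
Running total after boundary: 71.8067.
k=1: B_{2}/(2)! × [f^{(1)}(33) − f^{(1)}(10)] = 1/12 × (-0.0995741 − 0.0366264) = -0.0113500.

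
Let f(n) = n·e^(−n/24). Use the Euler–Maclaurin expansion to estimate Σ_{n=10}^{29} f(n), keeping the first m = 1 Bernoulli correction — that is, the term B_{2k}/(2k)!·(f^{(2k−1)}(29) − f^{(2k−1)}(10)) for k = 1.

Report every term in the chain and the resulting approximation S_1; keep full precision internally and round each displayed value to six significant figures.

The integral term ∫_10^29 x·e^(−x/24) dx = 158.001.
Endpoint term: (f(10) + f(29))/2 = (6.59241 + 8.66215)/2 = 7.62728.
Running total after boundary: 165.628.
Order-1 term: 1/12 · (-0.0622281 − 0.384557) = -0.0372321.

S_1 ≈ 165.591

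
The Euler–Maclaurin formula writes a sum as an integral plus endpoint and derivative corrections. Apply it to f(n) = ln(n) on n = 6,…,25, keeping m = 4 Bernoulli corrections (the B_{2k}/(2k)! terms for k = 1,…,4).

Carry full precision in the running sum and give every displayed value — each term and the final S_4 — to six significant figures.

The integral term ∫_6^25 ln(x) dx = 50.7213.
Boundary: ½(f(6) + f(25)) = ½(1.79176 + 3.21888) = 2.50532.
Integral + boundary = 53.2267.
k=1: B_{2}/(2)! × [f^{(1)}(25) − f^{(1)}(6)] = 1/12 × (0.0400000 − 0.166667) = -0.0105556.
Partial sum through k=1: 53.2161.
k=2: B_{4}/(4)! × [f^{(3)}(25) − f^{(3)}(6)] = −1/720 × (0.000128000 − 0.00925926) = 1.26823e-05.
Partial sum through k=2: 53.2161.
k=3: B_{6}/(6)! × [f^{(5)}(25) − f^{(5)}(6)] = 1/30240 × (2.45760e-06 − 0.00308642) = -1.01983e-07.
Partial sum through k=3: 53.2161.
k=4: B_{8}/(8)! × [f^{(7)}(25) − f^{(7)}(6)] = −1/1209600 × (1.17965e-07 − 0.00257202) = 2.12624e-09.

S_4 ≈ 53.2161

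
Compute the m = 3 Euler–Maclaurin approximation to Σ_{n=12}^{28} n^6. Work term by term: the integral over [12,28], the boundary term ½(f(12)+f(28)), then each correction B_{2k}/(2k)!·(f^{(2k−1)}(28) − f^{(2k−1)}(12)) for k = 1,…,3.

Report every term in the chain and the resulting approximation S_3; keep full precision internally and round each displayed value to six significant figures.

Integral: ∫_12^28 x^6 dx = 1.92244e+09.
Boundary: ½(f(12) + f(28)) = ½(2.98598e+06 + 4.81890e+08) = 2.42438e+08.
Running total after boundary: 2.16488e+09.
Correction k=1: B_{2}/2! · (f^{(1)}(28) − f^{(1)}(12)) = 1/12 · (1.03262e+08 − 1.49299e+06) = 8.48077e+06.
After k=1: 2.17336e+09.
Correction k=2: B_{4}/4! · (f^{(3)}(28) − f^{(3)}(12)) = −1/720 · (2.63424e+06 − 207360) = -3370.67.
After k=2: 2.17336e+09.
Correction k=3: B_{6}/6! · (f^{(5)}(28) − f^{(5)}(12)) = 1/30240 · (20160.0 − 8640.00) = 0.380952.

S_3 ≈ 2.17336e+09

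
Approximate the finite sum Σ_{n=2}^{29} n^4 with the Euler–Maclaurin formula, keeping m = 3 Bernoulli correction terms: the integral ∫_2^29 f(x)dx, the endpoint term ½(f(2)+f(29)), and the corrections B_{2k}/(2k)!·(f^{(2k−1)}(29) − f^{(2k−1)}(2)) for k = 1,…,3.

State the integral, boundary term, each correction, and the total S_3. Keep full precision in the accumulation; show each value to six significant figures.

S_3 ≈ 4.46400e+06

∫_2^29 x^4 dx evaluates to 4.10222e+06.
½[f(2) + f(29)] = ½[16.0000 + 707281] = 353648.
Running total after boundary: 4.45587e+06.
k=1: B_{2}/(2)! × [f^{(1)}(29) − f^{(1)}(2)] = 1/12 × (97556.0 − 32.0000) = 8127.00.
Running total after k=1: 4.46400e+06.
k=2: B_{4}/(4)! × [f^{(3)}(29) − f^{(3)}(2)] = −1/720 × (696.000 − 48.0000) = -0.900000.
Running total after k=2: 4.46400e+06.
k=3: B_{6}/(6)! × [f^{(5)}(29) − f^{(5)}(2)] = 1/30240 × (0.00000 − 0.00000) = 0.00000.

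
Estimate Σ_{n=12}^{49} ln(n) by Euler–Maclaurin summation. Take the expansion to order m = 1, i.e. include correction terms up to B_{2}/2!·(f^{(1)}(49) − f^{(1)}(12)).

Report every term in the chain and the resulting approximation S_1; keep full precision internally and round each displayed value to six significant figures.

The integral term ∫_12^49 ln(x) dx = 123.880.
½[f(12) + f(49)] = ½[2.48491 + 3.89182] = 3.18836.
Integral + boundary = 127.069.
k=1: B_{2}/(2)! × [f^{(1)}(49) − f^{(1)}(12)] = 1/12 × (0.0204082 − 0.0833333) = -0.00524376.

S_1 ≈ 127.063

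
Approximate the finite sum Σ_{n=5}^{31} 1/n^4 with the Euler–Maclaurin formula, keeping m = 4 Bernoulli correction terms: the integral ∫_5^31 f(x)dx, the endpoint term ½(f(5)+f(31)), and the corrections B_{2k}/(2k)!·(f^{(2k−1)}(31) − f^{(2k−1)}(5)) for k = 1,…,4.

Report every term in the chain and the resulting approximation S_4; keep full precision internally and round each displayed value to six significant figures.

S_4 ≈ 0.00356064

Integral: ∫_5^31 1/x^4 dx = 0.00265548.
Endpoint term: (f(5) + f(31))/2 = (0.00160000 + 1.08281e-06)/2 = 0.000800541.
Integral + boundary = 0.00345602.
Order-1 term: 1/12 · (-1.39718e-07 − (-0.00128000)) = 0.000106655.
Partial sum through k=1: 0.00356267.
Order-2 term: −1/720 · (-4.36164e-09 − (-0.00153600)) = -2.13333e-06.
Partial sum through k=2: 0.00356054.
Order-3 term: 1/30240 · (-2.54164e-10 − (-0.00344064)) = 1.13778e-07.
Partial sum through k=3: 0.00356065.
Order-4 term: −1/1209600 · (-2.38031e-11 − (-0.0123863)) = -1.02400e-08.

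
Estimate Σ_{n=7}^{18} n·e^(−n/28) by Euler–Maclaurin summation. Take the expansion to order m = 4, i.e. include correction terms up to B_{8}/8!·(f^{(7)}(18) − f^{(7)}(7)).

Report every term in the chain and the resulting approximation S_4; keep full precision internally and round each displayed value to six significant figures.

S_4 ≈ 93.4347

∫_7^18 x·e^(−x/28) dx evaluates to 86.0098.
Boundary: ½(f(7) + f(18)) = ½(5.45161 + 9.46418) = 7.45789.
So far: 93.4677.
Order-1 term: 1/12 · (0.187781 − 0.584101) = -0.0330266.
Partial sum through k=1: 93.4347.
Order-2 term: −1/720 · (0.00158081 − 0.00273176) = 1.59854e-06.
Partial sum through k=2: 93.4347.
Order-3 term: 1/30240 · (3.72718e-06 − 6.01849e-06) = -7.57710e-11.
Partial sum through k=3: 93.4347.
Order-4 term: −1/1209600 · (6.93625e-09 − 1.09089e-08) = 3.28429e-15.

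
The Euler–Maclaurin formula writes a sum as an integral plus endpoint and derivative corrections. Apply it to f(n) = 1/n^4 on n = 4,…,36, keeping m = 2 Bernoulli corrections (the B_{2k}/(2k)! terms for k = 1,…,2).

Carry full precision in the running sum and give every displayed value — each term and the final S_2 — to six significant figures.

Integral: ∫_4^36 1/x^4 dx = 0.00520119.
Endpoint term: (f(4) + f(36))/2 = (0.00390625 + 5.95374e-07)/2 = 0.00195342.
Integral + boundary = 0.00715461.
k=1: B_{2}/(2)! × [f^{(1)}(36) − f^{(1)}(4)] = 1/12 × (-6.61527e-08 − (-0.00390625)) = 0.000325515.
Running total after k=1: 0.00748013.
k=2: B_{4}/(4)! × [f^{(3)}(36) − f^{(3)}(4)] = −1/720 × (-1.53131e-09 − (-0.00732422)) = -1.01725e-05.

S_2 ≈ 0.00746995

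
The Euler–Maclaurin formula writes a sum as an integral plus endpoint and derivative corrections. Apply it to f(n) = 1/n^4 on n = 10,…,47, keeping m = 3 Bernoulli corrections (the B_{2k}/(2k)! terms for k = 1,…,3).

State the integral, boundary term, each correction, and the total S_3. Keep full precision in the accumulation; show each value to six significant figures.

∫_10^47 1/x^4 dx evaluates to 0.000330123.
Boundary: ½(f(10) + f(47)) = ½(0.000100000 + 2.04931e-07) = 5.01025e-05.
Integral + boundary = 0.000380225.
Order-1 term: 1/12 · (-1.74410e-08 − (-4.00000e-05)) = 3.33188e-06.
Partial sum through k=1: 0.000383557.
Order-2 term: −1/720 · (-2.36862e-10 − (-1.20000e-05)) = -1.66663e-08.
Partial sum through k=2: 0.000383540.
Order-3 term: 1/30240 · (-6.00466e-12 − (-6.72000e-06)) = 2.22222e-10.

S_3 ≈ 0.000383541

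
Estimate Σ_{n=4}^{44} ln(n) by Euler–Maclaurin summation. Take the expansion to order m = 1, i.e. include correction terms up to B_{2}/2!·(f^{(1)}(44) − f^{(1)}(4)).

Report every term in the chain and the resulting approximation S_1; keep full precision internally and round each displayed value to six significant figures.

S_1 ≈ 123.525

The integral term ∫_4^44 ln(x) dx = 120.959.
½[f(4) + f(44)] = ½[1.38629 + 3.78419] = 2.58524.
Integral + boundary = 123.544.
Correction k=1: B_{2}/2! · (f^{(1)}(44) − f^{(1)}(4)) = 1/12 · (0.0227273 − 0.250000) = -0.0189394.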